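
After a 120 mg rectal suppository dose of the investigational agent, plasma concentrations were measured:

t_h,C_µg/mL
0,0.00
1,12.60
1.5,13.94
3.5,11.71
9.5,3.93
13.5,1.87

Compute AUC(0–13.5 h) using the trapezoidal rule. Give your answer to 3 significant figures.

Trapezoidal AUC_0→13.5:
  [0→1]: (0.00+12.60)/2 × 1 = 6.3
  [1→1.5]: (12.60+13.94)/2 × 0.5 = 6.635
  [1.5→3.5]: (13.94+11.71)/2 × 2 = 25.65
  [3.5→9.5]: (11.71+3.93)/2 × 6 = 46.92
  [9.5→13.5]: (3.93+1.87)/2 × 4 = 11.6
  Sum = 97.105 µg/mL·h

AUC = 97.1 µg/mL·h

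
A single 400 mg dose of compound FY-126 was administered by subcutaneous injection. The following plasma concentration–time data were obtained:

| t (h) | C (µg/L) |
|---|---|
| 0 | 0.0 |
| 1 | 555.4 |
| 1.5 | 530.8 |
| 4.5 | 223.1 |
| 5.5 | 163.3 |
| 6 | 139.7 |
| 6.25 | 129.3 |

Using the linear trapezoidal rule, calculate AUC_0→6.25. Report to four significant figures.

Trapezoidal AUC_0→6.25:
  [0→1]: (0.0+555.4)/2 × 1 = 277.7
  [1→1.5]: (555.4+530.8)/2 × 0.5 = 271.55
  [1.5→4.5]: (530.8+223.1)/2 × 3 = 1130.85
  [4.5→5.5]: (223.1+163.3)/2 × 1 = 193.2
  [5.5→6]: (163.3+139.7)/2 × 0.5 = 75.75
  [6→6.25]: (139.7+129.3)/2 × 0.25 = 33.625
  Sum = 1982.675 µg/L·h

AUC = 1983 µg/L·h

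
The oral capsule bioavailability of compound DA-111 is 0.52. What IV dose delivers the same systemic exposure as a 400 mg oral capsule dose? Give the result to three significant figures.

Systemic exposure from an extravascular dose = F × D_ev, so the equivalent IV dose is F × D_ev.
D_iv = F × D_ev = 0.52 × 400 = 208 mg

D_iv = 208 mg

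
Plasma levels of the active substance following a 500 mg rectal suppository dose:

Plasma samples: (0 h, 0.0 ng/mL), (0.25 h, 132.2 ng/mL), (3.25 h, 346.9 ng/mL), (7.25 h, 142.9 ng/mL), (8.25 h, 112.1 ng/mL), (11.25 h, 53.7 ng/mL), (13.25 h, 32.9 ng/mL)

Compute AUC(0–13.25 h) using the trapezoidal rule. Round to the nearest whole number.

Trapezoidal AUC_0→13.25:
  [0→0.25]: (0.0+132.2)/2 × 0.25 = 16.525
  [0.25→3.25]: (132.2+346.9)/2 × 3 = 718.65
  [3.25→7.25]: (346.9+142.9)/2 × 4 = 979.6
  [7.25→8.25]: (142.9+112.1)/2 × 1 = 127.5
  [8.25→11.25]: (112.1+53.7)/2 × 3 = 248.7
  [11.25→13.25]: (53.7+32.9)/2 × 2 = 86.6
  Sum = 2177.575 ng/mL·h

AUC = 2178 ng/mL·h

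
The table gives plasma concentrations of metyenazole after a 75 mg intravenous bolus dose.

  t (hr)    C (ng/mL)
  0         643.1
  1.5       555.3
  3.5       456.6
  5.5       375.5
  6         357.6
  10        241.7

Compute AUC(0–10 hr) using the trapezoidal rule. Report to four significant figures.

AUC = 4125 ng/mL·hr

Trapezoidal AUC_0→10:
  [0→1.5]: (643.1+555.3)/2 × 1.5 = 898.8
  [1.5→3.5]: (555.3+456.6)/2 × 2 = 1011.9
  [3.5→5.5]: (456.6+375.5)/2 × 2 = 832.1
  [5.5→6]: (375.5+357.6)/2 × 0.5 = 183.275
  [6→10]: (357.6+241.7)/2 × 4 = 1198.6
  Sum = 4124.675 ng/mL·hr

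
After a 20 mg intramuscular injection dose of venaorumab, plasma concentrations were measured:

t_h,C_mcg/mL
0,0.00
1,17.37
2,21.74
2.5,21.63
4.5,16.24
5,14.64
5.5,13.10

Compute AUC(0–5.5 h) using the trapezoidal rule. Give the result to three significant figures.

AUC = 91.6 mcg/mL·h

Trapezoidal AUC_0→5.5:
  [0→1]: (0.00+17.37)/2 × 1 = 8.685
  [1→2]: (17.37+21.74)/2 × 1 = 19.555
  [2→2.5]: (21.74+21.63)/2 × 0.5 = 10.8425
  [2.5→4.5]: (21.63+16.24)/2 × 2 = 37.87
  [4.5→5]: (16.24+14.64)/2 × 0.5 = 7.72
  [5→5.5]: (14.64+13.10)/2 × 0.5 = 6.935
  Sum = 91.6075 mcg/mL·h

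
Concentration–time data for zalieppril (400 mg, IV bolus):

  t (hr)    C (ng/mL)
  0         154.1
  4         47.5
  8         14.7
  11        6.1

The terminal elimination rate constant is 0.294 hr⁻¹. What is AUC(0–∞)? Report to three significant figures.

Trapezoidal AUC_0→11:
  [0→4]: (154.1+47.5)/2 × 4 = 403.2
  [4→8]: (47.5+14.7)/2 × 4 = 124.4
  [8→11]: (14.7+6.1)/2 × 3 = 31.2
  Sum = 558.8 ng/mL·hr
Extrapolated tail: C_last / k_e = 6.1 / 0.294 = 20.748
AUC_0→∞ = 558.8 + 20.748 = 579.548 ng/mL·hr

AUC = 580 ng/mL·hr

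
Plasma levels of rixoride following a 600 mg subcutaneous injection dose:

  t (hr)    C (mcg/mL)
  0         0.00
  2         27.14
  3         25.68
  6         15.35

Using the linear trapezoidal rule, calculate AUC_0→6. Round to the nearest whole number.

Trapezoidal AUC_0→6:
  [0→2]: (0.00+27.14)/2 × 2 = 27.14
  [2→3]: (27.14+25.68)/2 × 1 = 26.41
  [3→6]: (25.68+15.35)/2 × 3 = 61.545
  Sum = 115.095 mcg/mL·hr

AUC = 115 mcg/mL·hr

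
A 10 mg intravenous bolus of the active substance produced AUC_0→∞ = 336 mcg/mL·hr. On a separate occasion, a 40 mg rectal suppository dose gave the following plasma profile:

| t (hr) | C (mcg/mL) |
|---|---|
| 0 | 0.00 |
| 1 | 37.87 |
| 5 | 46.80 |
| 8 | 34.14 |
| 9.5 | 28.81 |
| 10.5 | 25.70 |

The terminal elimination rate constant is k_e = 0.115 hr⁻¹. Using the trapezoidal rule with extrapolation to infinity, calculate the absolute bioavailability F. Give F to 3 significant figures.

Trapezoidal AUC_0→10.5 (rectal suppository):
  [0→1]: (0.00+37.87)/2 × 1 = 18.935
  [1→5]: (37.87+46.80)/2 × 4 = 169.34
  [5→8]: (46.80+34.14)/2 × 3 = 121.41
  [8→9.5]: (34.14+28.81)/2 × 1.5 = 47.2125
  [9.5→10.5]: (28.81+25.70)/2 × 1 = 27.255
  Sum = 384.1525 mcg/mL·hr
Tail: C_last/k_e = 25.70/0.115 = 223.478
AUC_0→∞ (rectal suppository) = 384.1525 + 223.478 = 607.6305 mcg/mL·hr
F = (AUC_ev/D_ev)/(AUC_iv/D_iv) = (607.6305/40)/(336/10) = 15.1908/33.6 = 0.4521

F = 0.452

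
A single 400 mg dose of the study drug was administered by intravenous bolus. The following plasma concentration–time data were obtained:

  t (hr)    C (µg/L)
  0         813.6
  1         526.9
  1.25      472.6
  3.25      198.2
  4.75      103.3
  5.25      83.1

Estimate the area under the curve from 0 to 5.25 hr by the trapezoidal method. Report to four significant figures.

AUC = 1739 µg/L·hr

Trapezoidal AUC_0→5.25:
  [0→1]: (813.6+526.9)/2 × 1 = 670.25
  [1→1.25]: (526.9+472.6)/2 × 0.25 = 124.9375
  [1.25→3.25]: (472.6+198.2)/2 × 2 = 670.8
  [3.25→4.75]: (198.2+103.3)/2 × 1.5 = 226.125
  [4.75→5.25]: (103.3+83.1)/2 × 0.5 = 46.6
  Sum = 1738.7125 µg/L·hr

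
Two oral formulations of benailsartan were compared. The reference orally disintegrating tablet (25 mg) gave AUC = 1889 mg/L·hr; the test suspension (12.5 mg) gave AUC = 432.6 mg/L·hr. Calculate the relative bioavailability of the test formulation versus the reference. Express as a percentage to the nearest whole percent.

F_rel = (AUC_test/D_test) / (AUC_ref/D_ref)
      = (432.6/12.5) / (1889/25)
      = 34.608 / 75.56 = 0.4580 = 45.80%

F_rel = 46%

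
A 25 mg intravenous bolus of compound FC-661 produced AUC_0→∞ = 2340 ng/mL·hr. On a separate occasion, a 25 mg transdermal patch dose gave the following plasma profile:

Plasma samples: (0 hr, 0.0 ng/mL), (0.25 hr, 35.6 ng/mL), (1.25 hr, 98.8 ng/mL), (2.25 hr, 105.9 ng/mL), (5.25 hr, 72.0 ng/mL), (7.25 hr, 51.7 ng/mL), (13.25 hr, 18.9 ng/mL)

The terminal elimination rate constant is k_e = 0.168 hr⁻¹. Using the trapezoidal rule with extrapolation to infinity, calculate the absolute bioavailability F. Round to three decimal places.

F = 0.380

Trapezoidal AUC_0→13.25 (transdermal patch):
  [0→0.25]: (0.0+35.6)/2 × 0.25 = 4.45
  [0.25→1.25]: (35.6+98.8)/2 × 1 = 67.2
  [1.25→2.25]: (98.8+105.9)/2 × 1 = 102.35
  [2.25→5.25]: (105.9+72.0)/2 × 3 = 266.85
  [5.25→7.25]: (72.0+51.7)/2 × 2 = 123.7
  [7.25→13.25]: (51.7+18.9)/2 × 6 = 211.8
  Sum = 776.35 ng/mL·hr
Tail: C_last/k_e = 18.9/0.168 = 112.500
AUC_0→∞ (transdermal patch) = 776.35 + 112.500 = 888.85 ng/mL·hr
F = (AUC_ev/D_ev)/(AUC_iv/D_iv) = (888.85/25)/(2340/25) = 35.554/93.6 = 0.3799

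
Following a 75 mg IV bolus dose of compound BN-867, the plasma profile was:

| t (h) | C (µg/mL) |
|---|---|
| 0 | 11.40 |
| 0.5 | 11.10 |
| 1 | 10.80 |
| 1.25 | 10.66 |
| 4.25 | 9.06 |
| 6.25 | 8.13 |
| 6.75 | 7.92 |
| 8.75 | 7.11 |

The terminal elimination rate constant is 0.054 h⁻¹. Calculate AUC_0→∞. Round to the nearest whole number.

AUC = 211 µg/mL·h

Trapezoidal AUC_0→8.75:
  [0→0.5]: (11.40+11.10)/2 × 0.5 = 5.625
  [0.5→1]: (11.10+10.80)/2 × 0.5 = 5.475
  [1→1.25]: (10.80+10.66)/2 × 0.25 = 2.6825
  [1.25→4.25]: (10.66+9.06)/2 × 3 = 29.58
  [4.25→6.25]: (9.06+8.13)/2 × 2 = 17.19
  [6.25→6.75]: (8.13+7.92)/2 × 0.5 = 4.0125
  [6.75→8.75]: (7.92+7.11)/2 × 2 = 15.03
  Sum = 79.595 µg/mL·h
Extrapolated tail: C_last / k_e = 7.11 / 0.054 = 131.667
AUC_0→∞ = 79.595 + 131.667 = 211.262 µg/mL·h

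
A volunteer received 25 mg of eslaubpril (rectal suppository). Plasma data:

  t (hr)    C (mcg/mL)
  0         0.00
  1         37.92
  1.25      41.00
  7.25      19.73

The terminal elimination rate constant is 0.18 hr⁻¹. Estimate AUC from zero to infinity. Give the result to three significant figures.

AUC = 321 mcg/mL·hr

Trapezoidal AUC_0→7.25:
  [0→1]: (0.00+37.92)/2 × 1 = 18.96
  [1→1.25]: (37.92+41.00)/2 × 0.25 = 9.865
  [1.25→7.25]: (41.00+19.73)/2 × 6 = 182.19
  Sum = 211.015 mcg/mL·hr
Extrapolated tail: C_last / k_e = 19.73 / 0.18 = 109.611
AUC_0→∞ = 211.015 + 109.611 = 320.626 mcg/mL·hr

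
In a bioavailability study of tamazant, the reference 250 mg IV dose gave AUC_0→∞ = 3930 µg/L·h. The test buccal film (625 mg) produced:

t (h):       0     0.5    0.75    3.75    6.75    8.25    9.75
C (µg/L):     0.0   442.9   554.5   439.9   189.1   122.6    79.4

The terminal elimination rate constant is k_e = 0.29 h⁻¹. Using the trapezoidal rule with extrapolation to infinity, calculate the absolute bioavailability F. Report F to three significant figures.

F = 0.339

Trapezoidal AUC_0→9.75 (buccal film):
  [0→0.5]: (0.0+442.9)/2 × 0.5 = 110.725
  [0.5→0.75]: (442.9+554.5)/2 × 0.25 = 124.675
  [0.75→3.75]: (554.5+439.9)/2 × 3 = 1491.6
  [3.75→6.75]: (439.9+189.1)/2 × 3 = 943.5
  [6.75→8.25]: (189.1+122.6)/2 × 1.5 = 233.775
  [8.25→9.75]: (122.6+79.4)/2 × 1.5 = 151.5
  Sum = 3055.775 µg/L·h
Tail: C_last/k_e = 79.4/0.29 = 273.793
AUC_0→∞ (buccal film) = 3055.775 + 273.793 = 3329.568 µg/L·h
F = (AUC_ev/D_ev)/(AUC_iv/D_iv) = (3329.568/625)/(3930/250) = 5.3273088/15.72 = 0.3389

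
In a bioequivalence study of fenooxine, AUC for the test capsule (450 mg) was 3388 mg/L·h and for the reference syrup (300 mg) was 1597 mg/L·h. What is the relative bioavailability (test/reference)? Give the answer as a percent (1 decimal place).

F_rel = 141.4%

F_rel = (AUC_test/D_test) / (AUC_ref/D_ref)
      = (3388/450) / (1597/300)
      = 7.52889 / 5.32333 = 1.4143 = 141.43%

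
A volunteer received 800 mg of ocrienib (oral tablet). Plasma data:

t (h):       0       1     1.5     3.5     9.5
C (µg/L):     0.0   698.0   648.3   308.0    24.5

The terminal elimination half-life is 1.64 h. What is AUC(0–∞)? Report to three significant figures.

Trapezoidal AUC_0→9.5:
  [0→1]: (0.0+698.0)/2 × 1 = 349.0
  [1→1.5]: (698.0+648.3)/2 × 0.5 = 336.575
  [1.5→3.5]: (648.3+308.0)/2 × 2 = 956.3
  [3.5→9.5]: (308.0+24.5)/2 × 6 = 997.5
  Sum = 2639.375 µg/L·h
k_e = ln2 / t½ = 0.693147 / 1.64 = 0.4227 h^-1
Extrapolated tail: C_last / k_e = 24.5 / 0.4227 = 57.961
AUC_0→∞ = 2639.375 + 57.961 = 2697.336 µg/L·h

AUC = 2700 µg/L·h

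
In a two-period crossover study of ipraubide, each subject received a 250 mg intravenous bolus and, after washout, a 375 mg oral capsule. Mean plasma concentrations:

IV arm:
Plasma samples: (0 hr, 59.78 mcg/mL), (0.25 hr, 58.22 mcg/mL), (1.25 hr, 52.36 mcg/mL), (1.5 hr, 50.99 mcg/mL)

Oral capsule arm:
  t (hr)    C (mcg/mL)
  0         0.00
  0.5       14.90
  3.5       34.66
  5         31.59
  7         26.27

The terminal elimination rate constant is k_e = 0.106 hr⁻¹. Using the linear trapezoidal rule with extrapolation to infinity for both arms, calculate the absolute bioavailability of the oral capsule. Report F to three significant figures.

F = 0.512

Trapezoidal AUC_0→1.5 (IV):
  [0→0.25]: (59.78+58.22)/2 × 0.25 = 14.75
  [0.25→1.25]: (58.22+52.36)/2 × 1 = 55.29
  [1.25→1.5]: (52.36+50.99)/2 × 0.25 = 12.91875
  Sum = 82.95875 mcg/mL·hr
IV tail: 50.99/0.106 = 481.038; AUC_iv,0→∞ = 82.95875 + 481.038 = 563.99675 mcg/mL·hr
Trapezoidal AUC_0→7 (oral capsule):
  [0→0.5]: (0.00+14.90)/2 × 0.5 = 3.725
  [0.5→3.5]: (14.90+34.66)/2 × 3 = 74.34
  [3.5→5]: (34.66+31.59)/2 × 1.5 = 49.6875
  [5→7]: (31.59+26.27)/2 × 2 = 57.86
  Sum = 185.6125 mcg/mL·hr
oral capsule tail: 26.27/0.106 = 247.830; AUC_ev,0→∞ = 185.6125 + 247.830 = 433.4425 mcg/mL·hr
F = (AUC_ev/D_ev)/(AUC_iv/D_iv) = (433.4425/375)/(563.99675/250) = 1.15585/2.255987 = 0.5123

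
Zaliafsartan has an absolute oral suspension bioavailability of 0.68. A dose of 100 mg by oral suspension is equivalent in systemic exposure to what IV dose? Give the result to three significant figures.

Systemic exposure from an extravascular dose = F × D_ev, so the equivalent IV dose is F × D_ev.
D_iv = F × D_ev = 0.68 × 100 = 68 mg

D_iv = 68.0 mg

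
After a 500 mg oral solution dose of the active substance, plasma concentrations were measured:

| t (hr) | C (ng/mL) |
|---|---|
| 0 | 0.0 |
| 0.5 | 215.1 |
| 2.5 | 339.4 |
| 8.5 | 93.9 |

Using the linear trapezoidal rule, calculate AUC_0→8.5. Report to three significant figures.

Trapezoidal AUC_0→8.5:
  [0→0.5]: (0.0+215.1)/2 × 0.5 = 53.775
  [0.5→2.5]: (215.1+339.4)/2 × 2 = 554.5
  [2.5→8.5]: (339.4+93.9)/2 × 6 = 1299.9
  Sum = 1908.175 ng/mL·hr

AUC = 1910 ng/mL·hr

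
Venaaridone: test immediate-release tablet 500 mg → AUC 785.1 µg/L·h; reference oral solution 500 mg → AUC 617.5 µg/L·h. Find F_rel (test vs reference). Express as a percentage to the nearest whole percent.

F_rel = 127%

F_rel = (AUC_test/D_test) / (AUC_ref/D_ref)
      = (785.1/500) / (617.5/500)
      = 1.5702 / 1.235 = 1.2714 = 127.14%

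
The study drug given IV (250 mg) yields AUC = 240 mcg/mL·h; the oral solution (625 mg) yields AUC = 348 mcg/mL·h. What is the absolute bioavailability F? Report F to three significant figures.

F = (AUC_ev / D_ev) / (AUC_iv / D_iv)
  = (348/625) / (240/250)
  = 0.5568 / 0.96 = 0.5800

F = 0.580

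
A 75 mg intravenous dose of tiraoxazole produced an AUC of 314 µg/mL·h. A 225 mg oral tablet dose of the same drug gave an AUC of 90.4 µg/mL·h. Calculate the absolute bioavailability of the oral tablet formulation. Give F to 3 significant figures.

F = (AUC_ev / D_ev) / (AUC_iv / D_iv)
  = (90.4/225) / (314/75)
  = 0.401778 / 4.18667 = 0.0960

F = 0.0960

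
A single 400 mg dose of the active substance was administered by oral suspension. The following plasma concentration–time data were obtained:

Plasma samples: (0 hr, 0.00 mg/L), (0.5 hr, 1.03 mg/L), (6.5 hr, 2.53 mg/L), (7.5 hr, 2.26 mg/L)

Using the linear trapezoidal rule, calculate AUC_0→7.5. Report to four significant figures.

Trapezoidal AUC_0→7.5:
  [0→0.5]: (0.00+1.03)/2 × 0.5 = 0.2575
  [0.5→6.5]: (1.03+2.53)/2 × 6 = 10.68
  [6.5→7.5]: (2.53+2.26)/2 × 1 = 2.395
  Sum = 13.3325 mg/L·hr

AUC = 13.33 mg/L·hr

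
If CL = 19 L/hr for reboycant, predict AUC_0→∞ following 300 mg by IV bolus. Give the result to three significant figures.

AUC_0→∞ = Dose_iv / CL
        = 300 / 19 = 15.7895 mg/L·hr

AUC = 15.8 mg/L·hr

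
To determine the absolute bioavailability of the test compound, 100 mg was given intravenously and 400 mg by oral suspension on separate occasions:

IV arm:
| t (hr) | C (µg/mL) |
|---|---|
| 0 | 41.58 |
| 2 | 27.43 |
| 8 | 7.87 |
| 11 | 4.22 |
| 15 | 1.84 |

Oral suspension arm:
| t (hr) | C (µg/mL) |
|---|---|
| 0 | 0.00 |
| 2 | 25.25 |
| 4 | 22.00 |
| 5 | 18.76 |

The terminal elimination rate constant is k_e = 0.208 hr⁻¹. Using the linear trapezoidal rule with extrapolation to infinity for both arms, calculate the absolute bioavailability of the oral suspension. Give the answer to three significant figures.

F = 0.214

Trapezoidal AUC_0→15 (IV):
  [0→2]: (41.58+27.43)/2 × 2 = 69.01
  [2→8]: (27.43+7.87)/2 × 6 = 105.9
  [8→11]: (7.87+4.22)/2 × 3 = 18.135
  [11→15]: (4.22+1.84)/2 × 4 = 12.12
  Sum = 205.165 µg/mL·hr
IV tail: 1.84/0.208 = 8.846; AUC_iv,0→∞ = 205.165 + 8.846 = 214.011 µg/mL·hr
Trapezoidal AUC_0→5 (oral suspension):
  [0→2]: (0.00+25.25)/2 × 2 = 25.25
  [2→4]: (25.25+22.00)/2 × 2 = 47.25
  [4→5]: (22.00+18.76)/2 × 1 = 20.38
  Sum = 92.88 µg/mL·hr
oral suspension tail: 18.76/0.208 = 90.192; AUC_ev,0→∞ = 92.88 + 90.192 = 183.072 µg/mL·hr
F = (AUC_ev/D_ev)/(AUC_iv/D_iv) = (183.072/400)/(214.011/100) = 0.45768/2.14011 = 0.2139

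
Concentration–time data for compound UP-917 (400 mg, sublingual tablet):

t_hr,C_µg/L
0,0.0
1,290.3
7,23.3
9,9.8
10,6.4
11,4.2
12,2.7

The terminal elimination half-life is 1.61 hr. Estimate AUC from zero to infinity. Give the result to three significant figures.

Trapezoidal AUC_0→12:
  [0→1]: (0.0+290.3)/2 × 1 = 145.15
  [1→7]: (290.3+23.3)/2 × 6 = 940.8
  [7→9]: (23.3+9.8)/2 × 2 = 33.1
  [9→10]: (9.8+6.4)/2 × 1 = 8.1
  [10→11]: (6.4+4.2)/2 × 1 = 5.3
  [11→12]: (4.2+2.7)/2 × 1 = 3.45
  Sum = 1135.9 µg/L·hr
k_e = ln2 / t½ = 0.693147 / 1.61 = 0.4305 hr^-1
Extrapolated tail: C_last / k_e = 2.7 / 0.4305 = 6.272
AUC_0→∞ = 1135.9 + 6.272 = 1142.172 µg/L·hr

AUC = 1140 µg/L·hr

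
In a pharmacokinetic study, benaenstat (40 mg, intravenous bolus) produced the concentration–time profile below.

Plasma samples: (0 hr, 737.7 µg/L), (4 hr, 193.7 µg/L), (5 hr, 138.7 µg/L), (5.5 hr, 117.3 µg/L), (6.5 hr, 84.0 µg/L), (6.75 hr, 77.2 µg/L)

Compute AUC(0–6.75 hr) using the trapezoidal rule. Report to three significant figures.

AUC = 2210 µg/L·hr

Trapezoidal AUC_0→6.75:
  [0→4]: (737.7+193.7)/2 × 4 = 1862.8
  [4→5]: (193.7+138.7)/2 × 1 = 166.2
  [5→5.5]: (138.7+117.3)/2 × 0.5 = 64.0
  [5.5→6.5]: (117.3+84.0)/2 × 1 = 100.65
  [6.5→6.75]: (84.0+77.2)/2 × 0.25 = 20.15
  Sum = 2213.8 µg/L·hr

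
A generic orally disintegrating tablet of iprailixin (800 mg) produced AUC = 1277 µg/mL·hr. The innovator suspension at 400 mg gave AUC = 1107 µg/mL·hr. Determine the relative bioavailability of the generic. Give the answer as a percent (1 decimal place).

F_rel = 57.7%

F_rel = (AUC_test/D_test) / (AUC_ref/D_ref)
      = (1277/800) / (1107/400)
      = 1.59625 / 2.7675 = 0.5768 = 57.68%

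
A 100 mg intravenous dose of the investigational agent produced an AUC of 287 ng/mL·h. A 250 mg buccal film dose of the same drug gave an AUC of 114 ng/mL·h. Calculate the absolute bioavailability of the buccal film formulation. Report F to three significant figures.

F = (AUC_ev / D_ev) / (AUC_iv / D_iv)
  = (114/250) / (287/100)
  = 0.456 / 2.87 = 0.1589

F = 0.159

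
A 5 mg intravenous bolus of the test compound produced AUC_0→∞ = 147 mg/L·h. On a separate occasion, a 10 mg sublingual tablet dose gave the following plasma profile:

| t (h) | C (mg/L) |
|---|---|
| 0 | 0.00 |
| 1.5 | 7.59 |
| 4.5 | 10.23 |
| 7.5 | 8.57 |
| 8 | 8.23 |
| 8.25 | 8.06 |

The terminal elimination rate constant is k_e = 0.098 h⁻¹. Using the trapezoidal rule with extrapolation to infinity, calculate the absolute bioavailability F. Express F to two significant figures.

F = 0.51

Trapezoidal AUC_0→8.25 (sublingual tablet):
  [0→1.5]: (0.00+7.59)/2 × 1.5 = 5.6925
  [1.5→4.5]: (7.59+10.23)/2 × 3 = 26.73
  [4.5→7.5]: (10.23+8.57)/2 × 3 = 28.2
  [7.5→8]: (8.57+8.23)/2 × 0.5 = 4.2
  [8→8.25]: (8.23+8.06)/2 × 0.25 = 2.03625
  Sum = 66.85875 mg/L·h
Tail: C_last/k_e = 8.06/0.098 = 82.245
AUC_0→∞ (sublingual tablet) = 66.85875 + 82.245 = 149.10375 mg/L·h
F = (AUC_ev/D_ev)/(AUC_iv/D_iv) = (149.10375/10)/(147/5) = 14.910375/29.4 = 0.5072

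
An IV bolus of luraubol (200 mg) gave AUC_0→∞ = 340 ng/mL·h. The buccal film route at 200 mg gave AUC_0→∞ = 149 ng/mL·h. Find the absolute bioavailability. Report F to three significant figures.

F = 0.438

F = (AUC_ev / D_ev) / (AUC_iv / D_iv)
  = (149/200) / (340/200)
  = 0.745 / 1.7 = 0.4382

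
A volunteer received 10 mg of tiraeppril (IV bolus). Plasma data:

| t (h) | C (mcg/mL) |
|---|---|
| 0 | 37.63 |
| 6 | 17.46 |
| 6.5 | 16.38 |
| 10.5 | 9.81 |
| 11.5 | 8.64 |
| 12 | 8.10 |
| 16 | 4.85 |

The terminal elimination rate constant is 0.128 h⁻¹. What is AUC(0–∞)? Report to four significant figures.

Trapezoidal AUC_0→16:
  [0→6]: (37.63+17.46)/2 × 6 = 165.27
  [6→6.5]: (17.46+16.38)/2 × 0.5 = 8.46
  [6.5→10.5]: (16.38+9.81)/2 × 4 = 52.38
  [10.5→11.5]: (9.81+8.64)/2 × 1 = 9.225
  [11.5→12]: (8.64+8.10)/2 × 0.5 = 4.185
  [12→16]: (8.10+4.85)/2 × 4 = 25.9
  Sum = 265.42 mcg/mL·h
Extrapolated tail: C_last / k_e = 4.85 / 0.128 = 37.891
AUC_0→∞ = 265.42 + 37.891 = 303.311 mcg/mL·h

AUC = 303.3 mcg/mL·h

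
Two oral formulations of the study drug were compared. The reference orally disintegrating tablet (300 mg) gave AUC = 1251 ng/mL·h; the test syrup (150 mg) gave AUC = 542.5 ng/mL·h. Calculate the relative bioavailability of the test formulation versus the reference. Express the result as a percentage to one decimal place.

F_rel = 86.7%

F_rel = (AUC_test/D_test) / (AUC_ref/D_ref)
      = (542.5/150) / (1251/300)
      = 3.61667 / 4.17 = 0.8673 = 86.73%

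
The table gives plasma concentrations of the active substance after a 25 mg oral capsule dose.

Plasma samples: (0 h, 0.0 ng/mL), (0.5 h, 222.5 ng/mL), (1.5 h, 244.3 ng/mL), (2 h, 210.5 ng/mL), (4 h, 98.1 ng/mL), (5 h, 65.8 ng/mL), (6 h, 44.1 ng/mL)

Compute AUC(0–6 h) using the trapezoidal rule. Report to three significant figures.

Trapezoidal AUC_0→6:
  [0→0.5]: (0.0+222.5)/2 × 0.5 = 55.625
  [0.5→1.5]: (222.5+244.3)/2 × 1 = 233.4
  [1.5→2]: (244.3+210.5)/2 × 0.5 = 113.7
  [2→4]: (210.5+98.1)/2 × 2 = 308.6
  [4→5]: (98.1+65.8)/2 × 1 = 81.95
  [5→6]: (65.8+44.1)/2 × 1 = 54.95
  Sum = 848.225 ng/mL·h

AUC = 848 ng/mL·h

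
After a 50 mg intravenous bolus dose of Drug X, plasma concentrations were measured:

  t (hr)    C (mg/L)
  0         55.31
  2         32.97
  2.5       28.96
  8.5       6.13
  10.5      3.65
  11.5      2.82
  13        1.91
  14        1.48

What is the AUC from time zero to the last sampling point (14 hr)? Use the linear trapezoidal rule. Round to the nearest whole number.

Trapezoidal AUC_0→14:
  [0→2]: (55.31+32.97)/2 × 2 = 88.28
  [2→2.5]: (32.97+28.96)/2 × 0.5 = 15.4825
  [2.5→8.5]: (28.96+6.13)/2 × 6 = 105.27
  [8.5→10.5]: (6.13+3.65)/2 × 2 = 9.78
  [10.5→11.5]: (3.65+2.82)/2 × 1 = 3.235
  [11.5→13]: (2.82+1.91)/2 × 1.5 = 3.5475
  [13→14]: (1.91+1.48)/2 × 1 = 1.695
  Sum = 227.29 mg/L·hr

AUC = 227 mg/L·hr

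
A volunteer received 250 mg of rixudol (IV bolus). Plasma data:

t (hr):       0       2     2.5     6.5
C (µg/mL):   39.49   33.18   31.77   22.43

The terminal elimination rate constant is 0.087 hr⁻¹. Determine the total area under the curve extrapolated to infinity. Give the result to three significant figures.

Trapezoidal AUC_0→6.5:
  [0→2]: (39.49+33.18)/2 × 2 = 72.67
  [2→2.5]: (33.18+31.77)/2 × 0.5 = 16.2375
  [2.5→6.5]: (31.77+22.43)/2 × 4 = 108.4
  Sum = 197.3075 µg/mL·hr
Extrapolated tail: C_last / k_e = 22.43 / 0.087 = 257.816
AUC_0→∞ = 197.3075 + 257.816 = 455.1235 µg/mL·hr

AUC = 455 µg/mL·hr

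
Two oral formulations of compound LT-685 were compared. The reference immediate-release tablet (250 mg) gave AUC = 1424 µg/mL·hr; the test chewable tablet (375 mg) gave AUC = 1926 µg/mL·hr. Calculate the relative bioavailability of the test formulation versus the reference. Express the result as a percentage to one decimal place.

F_rel = (AUC_test/D_test) / (AUC_ref/D_ref)
      = (1926/375) / (1424/250)
      = 5.136 / 5.696 = 0.9017 = 90.17%

F_rel = 90.2%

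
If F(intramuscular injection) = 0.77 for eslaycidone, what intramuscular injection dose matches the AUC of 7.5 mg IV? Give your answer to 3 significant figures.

For equal systemic exposure: F × D_ev = D_iv
D_ev = D_iv / F = 7.5 / 0.77 = 9.74026 mg

D_intramuscular = 9.74 mg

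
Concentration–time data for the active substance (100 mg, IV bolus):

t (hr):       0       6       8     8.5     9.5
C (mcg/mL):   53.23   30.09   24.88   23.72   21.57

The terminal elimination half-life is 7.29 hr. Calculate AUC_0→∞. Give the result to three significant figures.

AUC = 567 mcg/mL·hr

Trapezoidal AUC_0→9.5:
  [0→6]: (53.23+30.09)/2 × 6 = 249.96
  [6→8]: (30.09+24.88)/2 × 2 = 54.97
  [8→8.5]: (24.88+23.72)/2 × 0.5 = 12.15
  [8.5→9.5]: (23.72+21.57)/2 × 1 = 22.645
  Sum = 339.725 mcg/mL·hr
k_e = ln2 / t½ = 0.693147 / 7.29 = 0.0951 hr^-1
Extrapolated tail: C_last / k_e = 21.57 / 0.0951 = 226.814
AUC_0→∞ = 339.725 + 226.814 = 566.539 mcg/mL·hr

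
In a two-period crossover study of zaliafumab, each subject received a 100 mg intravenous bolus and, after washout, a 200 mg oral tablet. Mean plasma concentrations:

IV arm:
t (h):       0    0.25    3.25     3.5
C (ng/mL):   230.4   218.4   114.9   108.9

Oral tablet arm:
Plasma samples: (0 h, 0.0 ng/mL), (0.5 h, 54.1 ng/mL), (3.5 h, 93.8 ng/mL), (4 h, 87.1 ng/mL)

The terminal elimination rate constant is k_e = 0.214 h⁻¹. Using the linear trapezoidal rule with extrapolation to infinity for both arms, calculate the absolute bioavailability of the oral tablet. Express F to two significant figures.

Trapezoidal AUC_0→3.5 (IV):
  [0→0.25]: (230.4+218.4)/2 × 0.25 = 56.1
  [0.25→3.25]: (218.4+114.9)/2 × 3 = 499.95
  [3.25→3.5]: (114.9+108.9)/2 × 0.25 = 27.975
  Sum = 584.025 ng/mL·h
IV tail: 108.9/0.214 = 508.879; AUC_iv,0→∞ = 584.025 + 508.879 = 1092.904 ng/mL·h
Trapezoidal AUC_0→4 (oral tablet):
  [0→0.5]: (0.0+54.1)/2 × 0.5 = 13.525
  [0.5→3.5]: (54.1+93.8)/2 × 3 = 221.85
  [3.5→4]: (93.8+87.1)/2 × 0.5 = 45.225
  Sum = 280.6 ng/mL·h
oral tablet tail: 87.1/0.214 = 407.009; AUC_ev,0→∞ = 280.6 + 407.009 = 687.609 ng/mL·h
F = (AUC_ev/D_ev)/(AUC_iv/D_iv) = (687.609/200)/(1092.904/100) = 3.438045/10.92904 = 0.3146

F = 0.31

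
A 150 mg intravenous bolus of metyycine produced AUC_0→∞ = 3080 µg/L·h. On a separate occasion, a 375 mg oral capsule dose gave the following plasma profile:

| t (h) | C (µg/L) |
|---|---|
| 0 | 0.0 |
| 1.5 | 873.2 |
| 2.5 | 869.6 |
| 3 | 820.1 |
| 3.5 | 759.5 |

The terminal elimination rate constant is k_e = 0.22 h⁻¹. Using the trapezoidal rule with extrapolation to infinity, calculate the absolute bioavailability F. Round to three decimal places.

F = 0.753

Trapezoidal AUC_0→3.5 (oral capsule):
  [0→1.5]: (0.0+873.2)/2 × 1.5 = 654.9
  [1.5→2.5]: (873.2+869.6)/2 × 1 = 871.4
  [2.5→3]: (869.6+820.1)/2 × 0.5 = 422.425
  [3→3.5]: (820.1+759.5)/2 × 0.5 = 394.9
  Sum = 2343.625 µg/L·h
Tail: C_last/k_e = 759.5/0.22 = 3452.273
AUC_0→∞ (oral capsule) = 2343.625 + 3452.273 = 5795.898 µg/L·h
F = (AUC_ev/D_ev)/(AUC_iv/D_iv) = (5795.898/375)/(3080/150) = 15.455728/20.5333 = 0.7527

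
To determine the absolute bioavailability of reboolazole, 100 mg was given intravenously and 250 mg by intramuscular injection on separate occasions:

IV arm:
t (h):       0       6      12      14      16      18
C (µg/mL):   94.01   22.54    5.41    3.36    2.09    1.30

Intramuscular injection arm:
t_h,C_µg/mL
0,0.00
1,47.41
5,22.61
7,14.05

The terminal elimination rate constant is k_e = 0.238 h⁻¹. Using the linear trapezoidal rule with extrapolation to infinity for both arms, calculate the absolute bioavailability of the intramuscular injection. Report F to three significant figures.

F = 0.227

Trapezoidal AUC_0→18 (IV):
  [0→6]: (94.01+22.54)/2 × 6 = 349.65
  [6→12]: (22.54+5.41)/2 × 6 = 83.85
  [12→14]: (5.41+3.36)/2 × 2 = 8.77
  [14→16]: (3.36+2.09)/2 × 2 = 5.45
  [16→18]: (2.09+1.30)/2 × 2 = 3.39
  Sum = 451.11 µg/mL·h
IV tail: 1.30/0.238 = 5.462; AUC_iv,0→∞ = 451.11 + 5.462 = 456.572 µg/mL·h
Trapezoidal AUC_0→7 (intramuscular injection):
  [0→1]: (0.00+47.41)/2 × 1 = 23.705
  [1→5]: (47.41+22.61)/2 × 4 = 140.04
  [5→7]: (22.61+14.05)/2 × 2 = 36.66
  Sum = 200.405 µg/mL·h
intramuscular injection tail: 14.05/0.238 = 59.034; AUC_ev,0→∞ = 200.405 + 59.034 = 259.439 µg/mL·h
F = (AUC_ev/D_ev)/(AUC_iv/D_iv) = (259.439/250)/(456.572/100) = 1.037756/4.56572 = 0.2273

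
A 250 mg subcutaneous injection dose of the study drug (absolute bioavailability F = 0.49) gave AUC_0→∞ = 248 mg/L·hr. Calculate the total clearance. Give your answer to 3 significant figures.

CL = 0.494 L/hr

CL = F × Dose / AUC_0→∞
   = 0.49 × 250 / 248 = 0.493952 L/hr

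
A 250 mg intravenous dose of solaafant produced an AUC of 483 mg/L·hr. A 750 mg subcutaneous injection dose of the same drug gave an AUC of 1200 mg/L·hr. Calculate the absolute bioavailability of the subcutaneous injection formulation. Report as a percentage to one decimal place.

F = (AUC_ev / D_ev) / (AUC_iv / D_iv)
  = (1200/750) / (483/250)
  = 1.6 / 1.932 = 0.8282
  = 82.82%

F = 82.8%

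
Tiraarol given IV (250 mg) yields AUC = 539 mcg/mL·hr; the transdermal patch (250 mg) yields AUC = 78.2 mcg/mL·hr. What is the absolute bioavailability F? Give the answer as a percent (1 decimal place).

F = (AUC_ev / D_ev) / (AUC_iv / D_iv)
  = (78.2/250) / (539/250)
  = 0.3128 / 2.156 = 0.1451
  = 14.51%

F = 14.5%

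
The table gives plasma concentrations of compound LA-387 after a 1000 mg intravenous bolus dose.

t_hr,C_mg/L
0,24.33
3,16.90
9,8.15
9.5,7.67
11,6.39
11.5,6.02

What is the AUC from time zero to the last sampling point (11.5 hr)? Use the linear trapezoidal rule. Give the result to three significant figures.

AUC = 155 mg/L·hr

Trapezoidal AUC_0→11.5:
  [0→3]: (24.33+16.90)/2 × 3 = 61.845
  [3→9]: (16.90+8.15)/2 × 6 = 75.15
  [9→9.5]: (8.15+7.67)/2 × 0.5 = 3.955
  [9.5→11]: (7.67+6.39)/2 × 1.5 = 10.545
  [11→11.5]: (6.39+6.02)/2 × 0.5 = 3.1025
  Sum = 154.5975 mg/L·hr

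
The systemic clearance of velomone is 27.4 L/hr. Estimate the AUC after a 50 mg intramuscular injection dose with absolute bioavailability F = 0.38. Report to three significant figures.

AUC_0→∞ = F × Dose / CL
        = 0.38 × 50 / 27.4 = 0.693431 mg/L·hr

AUC = 0.693 mg/L·hr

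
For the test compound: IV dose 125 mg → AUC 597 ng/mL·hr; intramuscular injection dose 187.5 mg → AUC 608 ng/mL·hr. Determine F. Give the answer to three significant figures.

F = 0.679

F = (AUC_ev / D_ev) / (AUC_iv / D_iv)
  = (608/187.5) / (597/125)
  = 3.24267 / 4.776 = 0.6790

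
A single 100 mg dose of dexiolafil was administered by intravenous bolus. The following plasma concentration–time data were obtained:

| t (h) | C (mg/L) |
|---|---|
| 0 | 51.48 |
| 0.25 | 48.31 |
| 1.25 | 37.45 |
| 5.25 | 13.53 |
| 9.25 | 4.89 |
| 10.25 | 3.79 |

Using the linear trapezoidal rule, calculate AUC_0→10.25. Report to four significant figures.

Trapezoidal AUC_0→10.25:
  [0→0.25]: (51.48+48.31)/2 × 0.25 = 12.47375
  [0.25→1.25]: (48.31+37.45)/2 × 1 = 42.88
  [1.25→5.25]: (37.45+13.53)/2 × 4 = 101.96
  [5.25→9.25]: (13.53+4.89)/2 × 4 = 36.84
  [9.25→10.25]: (4.89+3.79)/2 × 1 = 4.34
  Sum = 198.49375 mg/L·h

AUC = 198.5 mg/L·h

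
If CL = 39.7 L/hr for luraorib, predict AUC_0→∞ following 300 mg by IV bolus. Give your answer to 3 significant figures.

AUC_0→∞ = Dose_iv / CL
        = 300 / 39.7 = 7.55668 mg/L·hr

AUC = 7.56 mg/L·hr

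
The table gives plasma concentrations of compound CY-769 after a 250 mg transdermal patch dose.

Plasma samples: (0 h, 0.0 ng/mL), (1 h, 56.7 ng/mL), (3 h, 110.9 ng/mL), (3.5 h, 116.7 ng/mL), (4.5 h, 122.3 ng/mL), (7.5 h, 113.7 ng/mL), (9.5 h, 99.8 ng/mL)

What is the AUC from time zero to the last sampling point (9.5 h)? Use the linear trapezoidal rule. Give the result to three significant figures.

AUC = 940 ng/mL·h

Trapezoidal AUC_0→9.5:
  [0→1]: (0.0+56.7)/2 × 1 = 28.35
  [1→3]: (56.7+110.9)/2 × 2 = 167.6
  [3→3.5]: (110.9+116.7)/2 × 0.5 = 56.9
  [3.5→4.5]: (116.7+122.3)/2 × 1 = 119.5
  [4.5→7.5]: (122.3+113.7)/2 × 3 = 354.0
  [7.5→9.5]: (113.7+99.8)/2 × 2 = 213.5
  Sum = 939.85 ng/mL·h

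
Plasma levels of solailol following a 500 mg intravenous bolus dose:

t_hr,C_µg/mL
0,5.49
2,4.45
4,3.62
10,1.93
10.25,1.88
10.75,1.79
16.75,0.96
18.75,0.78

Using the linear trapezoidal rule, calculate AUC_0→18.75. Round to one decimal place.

Trapezoidal AUC_0→18.75:
  [0→2]: (5.49+4.45)/2 × 2 = 9.94
  [2→4]: (4.45+3.62)/2 × 2 = 8.07
  [4→10]: (3.62+1.93)/2 × 6 = 16.65
  [10→10.25]: (1.93+1.88)/2 × 0.25 = 0.47625
  [10.25→10.75]: (1.88+1.79)/2 × 0.5 = 0.9175
  [10.75→16.75]: (1.79+0.96)/2 × 6 = 8.25
  [16.75→18.75]: (0.96+0.78)/2 × 2 = 1.74
  Sum = 46.04375 µg/mL·hr

AUC = 46.0 µg/mL·hr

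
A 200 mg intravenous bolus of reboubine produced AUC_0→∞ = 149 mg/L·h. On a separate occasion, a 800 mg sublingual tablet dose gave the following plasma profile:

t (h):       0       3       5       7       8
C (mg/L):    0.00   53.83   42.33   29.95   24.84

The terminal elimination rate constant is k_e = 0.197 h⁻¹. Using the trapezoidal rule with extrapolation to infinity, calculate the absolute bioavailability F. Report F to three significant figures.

F = 0.676

Trapezoidal AUC_0→8 (sublingual tablet):
  [0→3]: (0.00+53.83)/2 × 3 = 80.745
  [3→5]: (53.83+42.33)/2 × 2 = 96.16
  [5→7]: (42.33+29.95)/2 × 2 = 72.28
  [7→8]: (29.95+24.84)/2 × 1 = 27.395
  Sum = 276.58 mg/L·h
Tail: C_last/k_e = 24.84/0.197 = 126.091
AUC_0→∞ (sublingual tablet) = 276.58 + 126.091 = 402.671 mg/L·h
F = (AUC_ev/D_ev)/(AUC_iv/D_iv) = (402.671/800)/(149/200) = 0.50333875/0.745 = 0.6756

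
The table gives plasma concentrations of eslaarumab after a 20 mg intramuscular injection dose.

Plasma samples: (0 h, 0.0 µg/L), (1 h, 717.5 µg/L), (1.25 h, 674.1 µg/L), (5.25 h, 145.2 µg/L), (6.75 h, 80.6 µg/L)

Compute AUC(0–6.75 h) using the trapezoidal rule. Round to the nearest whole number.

AUC = 2341 µg/L·h

Trapezoidal AUC_0→6.75:
  [0→1]: (0.0+717.5)/2 × 1 = 358.75
  [1→1.25]: (717.5+674.1)/2 × 0.25 = 173.95
  [1.25→5.25]: (674.1+145.2)/2 × 4 = 1638.6
  [5.25→6.75]: (145.2+80.6)/2 × 1.5 = 169.35
  Sum = 2340.65 µg/L·h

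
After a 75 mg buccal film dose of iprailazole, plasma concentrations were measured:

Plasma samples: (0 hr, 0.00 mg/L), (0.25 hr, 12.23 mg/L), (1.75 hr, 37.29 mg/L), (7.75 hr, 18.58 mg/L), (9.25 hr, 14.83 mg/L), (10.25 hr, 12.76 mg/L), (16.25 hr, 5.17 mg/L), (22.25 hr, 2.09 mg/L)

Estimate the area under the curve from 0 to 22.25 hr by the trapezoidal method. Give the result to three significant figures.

AUC = 321 mg/L·hr

Trapezoidal AUC_0→22.25:
  [0→0.25]: (0.00+12.23)/2 × 0.25 = 1.52875
  [0.25→1.75]: (12.23+37.29)/2 × 1.5 = 37.14
  [1.75→7.75]: (37.29+18.58)/2 × 6 = 167.61
  [7.75→9.25]: (18.58+14.83)/2 × 1.5 = 25.0575
  [9.25→10.25]: (14.83+12.76)/2 × 1 = 13.795
  [10.25→16.25]: (12.76+5.17)/2 × 6 = 53.79
  [16.25→22.25]: (5.17+2.09)/2 × 6 = 21.78
  Sum = 320.70125 mg/L·hr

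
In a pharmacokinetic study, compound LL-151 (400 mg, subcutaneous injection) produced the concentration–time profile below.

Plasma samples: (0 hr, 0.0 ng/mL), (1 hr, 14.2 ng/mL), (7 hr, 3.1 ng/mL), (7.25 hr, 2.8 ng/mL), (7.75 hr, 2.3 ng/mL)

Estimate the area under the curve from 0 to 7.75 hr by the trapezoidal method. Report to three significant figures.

Trapezoidal AUC_0→7.75:
  [0→1]: (0.0+14.2)/2 × 1 = 7.1
  [1→7]: (14.2+3.1)/2 × 6 = 51.9
  [7→7.25]: (3.1+2.8)/2 × 0.25 = 0.7375
  [7.25→7.75]: (2.8+2.3)/2 × 0.5 = 1.275
  Sum = 61.0125 ng/mL·hr

AUC = 61.0 ng/mL·hr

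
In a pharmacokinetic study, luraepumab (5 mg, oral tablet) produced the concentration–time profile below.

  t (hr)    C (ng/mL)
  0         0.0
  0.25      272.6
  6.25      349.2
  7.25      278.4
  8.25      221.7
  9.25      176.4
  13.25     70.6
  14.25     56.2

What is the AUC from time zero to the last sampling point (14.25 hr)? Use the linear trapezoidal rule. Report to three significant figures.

AUC = 3220 ng/mL·hr

Trapezoidal AUC_0→14.25:
  [0→0.25]: (0.0+272.6)/2 × 0.25 = 34.075
  [0.25→6.25]: (272.6+349.2)/2 × 6 = 1865.4
  [6.25→7.25]: (349.2+278.4)/2 × 1 = 313.8
  [7.25→8.25]: (278.4+221.7)/2 × 1 = 250.05
  [8.25→9.25]: (221.7+176.4)/2 × 1 = 199.05
  [9.25→13.25]: (176.4+70.6)/2 × 4 = 494.0
  [13.25→14.25]: (70.6+56.2)/2 × 1 = 63.4
  Sum = 3219.775 ng/mL·hr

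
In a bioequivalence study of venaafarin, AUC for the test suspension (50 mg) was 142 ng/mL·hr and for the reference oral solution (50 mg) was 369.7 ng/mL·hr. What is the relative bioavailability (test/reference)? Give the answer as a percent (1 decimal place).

F_rel = (AUC_test/D_test) / (AUC_ref/D_ref)
      = (142/50) / (369.7/50)
      = 2.84 / 7.394 = 0.3841 = 38.41%

F_rel = 38.4%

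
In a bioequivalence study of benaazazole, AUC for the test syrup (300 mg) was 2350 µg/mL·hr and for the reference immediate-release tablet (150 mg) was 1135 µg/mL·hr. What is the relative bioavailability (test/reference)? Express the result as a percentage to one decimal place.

F_rel = (AUC_test/D_test) / (AUC_ref/D_ref)
      = (2350/300) / (1135/150)
      = 7.83333 / 7.56667 = 1.0352 = 103.52%

F_rel = 103.5%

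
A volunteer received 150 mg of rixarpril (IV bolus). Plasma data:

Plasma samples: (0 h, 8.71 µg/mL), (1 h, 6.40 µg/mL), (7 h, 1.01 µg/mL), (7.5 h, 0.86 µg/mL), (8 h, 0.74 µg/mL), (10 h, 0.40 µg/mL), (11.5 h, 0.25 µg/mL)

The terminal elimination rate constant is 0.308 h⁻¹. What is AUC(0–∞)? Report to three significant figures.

Trapezoidal AUC_0→11.5:
  [0→1]: (8.71+6.40)/2 × 1 = 7.555
  [1→7]: (6.40+1.01)/2 × 6 = 22.23
  [7→7.5]: (1.01+0.86)/2 × 0.5 = 0.4675
  [7.5→8]: (0.86+0.74)/2 × 0.5 = 0.4
  [8→10]: (0.74+0.40)/2 × 2 = 1.14
  [10→11.5]: (0.40+0.25)/2 × 1.5 = 0.4875
  Sum = 32.28 µg/mL·h
Extrapolated tail: C_last / k_e = 0.25 / 0.308 = 0.812
AUC_0→∞ = 32.28 + 0.812 = 33.092 µg/mL·h

AUC = 33.1 µg/mL·h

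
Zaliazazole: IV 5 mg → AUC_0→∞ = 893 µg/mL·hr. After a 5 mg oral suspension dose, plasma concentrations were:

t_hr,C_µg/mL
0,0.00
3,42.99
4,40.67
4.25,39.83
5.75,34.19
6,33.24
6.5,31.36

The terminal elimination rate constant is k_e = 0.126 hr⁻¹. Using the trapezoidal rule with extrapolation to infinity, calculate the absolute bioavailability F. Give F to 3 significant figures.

F = 0.499

Trapezoidal AUC_0→6.5 (oral suspension):
  [0→3]: (0.00+42.99)/2 × 3 = 64.485
  [3→4]: (42.99+40.67)/2 × 1 = 41.83
  [4→4.25]: (40.67+39.83)/2 × 0.25 = 10.0625
  [4.25→5.75]: (39.83+34.19)/2 × 1.5 = 55.515
  [5.75→6]: (34.19+33.24)/2 × 0.25 = 8.42875
  [6→6.5]: (33.24+31.36)/2 × 0.5 = 16.15
  Sum = 196.47125 µg/mL·hr
Tail: C_last/k_e = 31.36/0.126 = 248.889
AUC_0→∞ (oral suspension) = 196.47125 + 248.889 = 445.36025 µg/mL·hr
F = (AUC_ev/D_ev)/(AUC_iv/D_iv) = (445.36025/5)/(893/5) = 89.07205/178.6 = 0.4987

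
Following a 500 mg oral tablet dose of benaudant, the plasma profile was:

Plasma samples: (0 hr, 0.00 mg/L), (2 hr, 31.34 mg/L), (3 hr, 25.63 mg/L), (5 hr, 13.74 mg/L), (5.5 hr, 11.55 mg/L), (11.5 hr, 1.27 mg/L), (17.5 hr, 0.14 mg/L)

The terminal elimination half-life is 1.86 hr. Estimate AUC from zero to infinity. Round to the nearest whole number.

AUC = 149 mg/L·hr

Trapezoidal AUC_0→17.5:
  [0→2]: (0.00+31.34)/2 × 2 = 31.34
  [2→3]: (31.34+25.63)/2 × 1 = 28.485
  [3→5]: (25.63+13.74)/2 × 2 = 39.37
  [5→5.5]: (13.74+11.55)/2 × 0.5 = 6.3225
  [5.5→11.5]: (11.55+1.27)/2 × 6 = 38.46
  [11.5→17.5]: (1.27+0.14)/2 × 6 = 4.23
  Sum = 148.2075 mg/L·hr
k_e = ln2 / t½ = 0.693147 / 1.86 = 0.3727 hr^-1
Extrapolated tail: C_last / k_e = 0.14 / 0.3727 = 0.376
AUC_0→∞ = 148.2075 + 0.376 = 148.5835 mg/L·hr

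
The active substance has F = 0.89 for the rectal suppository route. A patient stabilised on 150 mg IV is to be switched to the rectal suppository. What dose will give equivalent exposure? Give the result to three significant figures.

For equal systemic exposure: F × D_ev = D_iv
D_ev = D_iv / F = 150 / 0.89 = 168.539 mg

D_rectal = 169 mg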